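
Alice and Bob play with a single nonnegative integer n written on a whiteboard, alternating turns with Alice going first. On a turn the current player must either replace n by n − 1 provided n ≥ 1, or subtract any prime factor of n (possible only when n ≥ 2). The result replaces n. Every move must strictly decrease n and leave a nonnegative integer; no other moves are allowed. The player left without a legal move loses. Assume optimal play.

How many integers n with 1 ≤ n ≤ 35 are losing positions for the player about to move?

8

Work bottom-up. With no move the player to move loses. Otherwise the position is W if at least one move leads to an L position for the opponent, and L if every move leads to a W.
n=0: no move → L
n=1: W (go to 0, an L position)
n=2: W (go to 0, an L position)
n=3: W (go to 0, an L position)
n=4: L (options 2(W), 3(W) are all W)
n=5: W (go to 0, an L position)
n=6: W (go to 4, an L position)
n=7: W (go to 0, an L position)
n=8: L (options 6(W), 7(W) are all W)
n=9: W (go to 8, an L position)
n=10: W (go to 8, an L position)
n=11: W (go to 0, an L position)
n=12: L (options 9(W), 10(W), 11(W) are all W)
n=13: W (go to 0, an L position)
n=14: W (go to 12, an L position)
n=15: W (go to 12, an L position)
n=16: L (options 14(W), 15(W) are all W)
n=17: W (go to 0, an L position)
n=18: W (go to 16, an L position)
n=19: W (go to 0, an L position)
n=20: L (options 15(W), 18(W), 19(W) are all W)
n=21: W (go to 20, an L position)
n=22: W (go to 20, an L position)
n=23: W (go to 0, an L position)
n=24: L (options 21(W), 22(W), 23(W) are all W)
n=25: W (go to 20, an L position)
n=26: W (go to 24, an L position)
n=27: W (go to 24, an L position)
n=28: L (options 21(W), 26(W), 27(W) are all W)
n=29: W (go to 0, an L position)
n=30: W (go to 28, an L position)
n=31: W (go to 0, an L position)
n=32: L (options 30(W), 31(W) are all W)
n=33: W (go to 32, an L position)
n=34: W (go to 32, an L position)
n=35: W (go to 28, an L position)
L entries with 1 ≤ n ≤ 35 (n=0 is outside the asked range and is not counted): n = 4, 8, 12, 16, 20, 24, 28, 32; that makes 8.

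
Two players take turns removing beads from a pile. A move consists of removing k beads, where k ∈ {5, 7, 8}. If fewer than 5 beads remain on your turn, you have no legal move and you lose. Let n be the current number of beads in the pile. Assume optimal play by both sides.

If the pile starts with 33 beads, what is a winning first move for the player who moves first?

Positions with no move are L. A position that does have a move is losing for the player to move precisely when every available move leads to a winning position for the opponent. Fill in the labels:
n=0: no move → L
n=1: no move → L
n=2: no move → L
n=3: no move → L
n=4: no move → L
n=5: can move to 0, which is L ⇒ W
n=6: can move to 1, which is L ⇒ W
n=7: can move to 2, which is L ⇒ W
n=8: can move to 3, which is L ⇒ W
n=9: can move to 4, which is L ⇒ W
n=10: can move to 3, which is L ⇒ W
n=11: can move to 4, which is L ⇒ W
n=12: can move to 4, which is L ⇒ W
n=13: moves to 8(W), 6(W), 5(W); every one is W ⇒ L
n=14: moves to 9(W), 7(W), 6(W); every one is W ⇒ L
n=15: moves to 10(W), 8(W), 7(W); every one is W ⇒ L
n=16: moves to 11(W), 9(W), 8(W); every one is W ⇒ L
n=17: moves to 12(W), 10(W), 9(W); every one is W ⇒ L
n=18: can move to 13, which is L ⇒ W
n=19: can move to 14, which is L ⇒ W
n=20: can move to 15, which is L ⇒ W
n=21: can move to 16, which is L ⇒ W
n=22: can move to 17, which is L ⇒ W
n=23: can move to 16, which is L ⇒ W
n=24: can move to 17, which is L ⇒ W
n=25: can move to 17, which is L ⇒ W
n=26: moves to 21(W), 19(W), 18(W); every one is W ⇒ L
n=27: moves to 22(W), 20(W), 19(W); every one is W ⇒ L
n=28: moves to 23(W), 21(W), 20(W); every one is W ⇒ L
n=29: moves to 24(W), 22(W), 21(W); every one is W ⇒ L
n=30: moves to 25(W), 23(W), 22(W); every one is W ⇒ L
n=31: can move to 26, which is L ⇒ W
n=32: can move to 27, which is L ⇒ W
n=33: can move to 28, which is L ⇒ W
From 33, the L positions reachable in one move are: 28, 26. Any move reaching one of these is winning.

Remove 5, leaving 28.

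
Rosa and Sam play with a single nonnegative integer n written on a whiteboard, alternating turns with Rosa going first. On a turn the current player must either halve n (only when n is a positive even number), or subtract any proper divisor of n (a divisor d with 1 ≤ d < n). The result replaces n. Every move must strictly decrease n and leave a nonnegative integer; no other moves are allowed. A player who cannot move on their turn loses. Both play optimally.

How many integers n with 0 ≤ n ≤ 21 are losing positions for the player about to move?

12

Compute win/loss labels from the base case upward. A position with no move is L. Any other position is W if it can reach an L in one move, else L.
n=0: no move → L
n=1: no move → L
n=2: can move to 1, which is L ⇒ W
n=3: the only move is to 2(W), a W ⇒ L
n=4: can move to 3, which is L ⇒ W
n=5: the only move is to 4(W), a W ⇒ L
n=6: can move to 3, which is L ⇒ W
n=7: the only move is to 6(W), a W ⇒ L
n=8: can move to 7, which is L ⇒ W
n=9: moves to 6(W), 8(W); every one is W ⇒ L
n=10: can move to 5, which is L ⇒ W
n=11: the only move is to 10(W), a W ⇒ L
n=12: can move to 9, which is L ⇒ W
n=13: the only move is to 12(W), a W ⇒ L
n=14: can move to 7, which is L ⇒ W
n=15: moves to 10(W), 12(W), 14(W); every one is W ⇒ L
n=16: can move to 15, which is L ⇒ W
n=17: the only move is to 16(W), a W ⇒ L
n=18: can move to 9, which is L ⇒ W
n=19: the only move is to 18(W), a W ⇒ L
n=20: can move to 15, which is L ⇒ W
n=21: moves to 14(W), 18(W), 20(W); every one is W ⇒ L
L entries with 0 ≤ n ≤ 21: n = 0, 1, 3, 5, 7, 9, 11, 13, 15, 17, 19, 21; that makes 12.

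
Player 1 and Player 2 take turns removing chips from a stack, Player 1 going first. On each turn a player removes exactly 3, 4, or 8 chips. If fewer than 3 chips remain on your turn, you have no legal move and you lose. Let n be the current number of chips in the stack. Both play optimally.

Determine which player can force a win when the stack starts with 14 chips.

Player 2 wins.

Use the standard recursion: the mover loses at a terminal position; elsewhere, the mover wins exactly when some move hands the opponent an L position.
n=0: no move → L
n=1: no move → L
n=2: no move → L
n=3: reaches L-position 0 → W
n=4: reaches L-position 1 → W
n=5: reaches L-position 2 → W
n=6: reaches L-position 2 → W
n=7: only reaches 4(W), 3(W), all W → L
n=8: reaches L-position 0 → W
n=9: reaches L-position 1 → W
n=10: reaches L-position 7 → W
n=11: reaches L-position 7 → W
n=12: only reaches 9(W), 8(W), 4(W), all W → L
n=13: only reaches 10(W), 9(W), 5(W), all W → L
n=14: only reaches 11(W), 10(W), 6(W), all W → L
The starting position 14 is L: whatever Player 1 does, the opponent receives a W position.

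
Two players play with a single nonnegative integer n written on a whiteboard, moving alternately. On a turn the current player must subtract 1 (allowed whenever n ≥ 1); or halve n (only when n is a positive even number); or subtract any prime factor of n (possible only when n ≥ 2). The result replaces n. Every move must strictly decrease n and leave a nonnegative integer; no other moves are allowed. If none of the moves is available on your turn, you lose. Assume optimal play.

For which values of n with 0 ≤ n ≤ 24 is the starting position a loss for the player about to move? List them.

0, 4, 9, 14, 20, 24

Work bottom-up. With no move the player to move loses. Otherwise the position is W if at least one move leads to an L position for the opponent, and L if every move leads to a W.
n=0: no move → L
n=1: can move to 0, which is L ⇒ W
n=2: can move to 0, which is L ⇒ W
n=3: can move to 0, which is L ⇒ W
n=4: moves to 2(W), 3(W); every one is W ⇒ L
n=5: can move to 0, which is L ⇒ W
n=6: can move to 4, which is L ⇒ W
n=7: can move to 0, which is L ⇒ W
n=8: can move to 4, which is L ⇒ W
n=9: moves to 6(W), 8(W); every one is W ⇒ L
n=10: can move to 9, which is L ⇒ W
n=11: can move to 0, which is L ⇒ W
n=12: can move to 9, which is L ⇒ W
n=13: can move to 0, which is L ⇒ W
n=14: moves to 7(W), 12(W), 13(W); every one is W ⇒ L
n=15: can move to 14, which is L ⇒ W
n=16: can move to 14, which is L ⇒ W
n=17: can move to 0, which is L ⇒ W
n=18: can move to 9, which is L ⇒ W
n=19: can move to 0, which is L ⇒ W
n=20: moves to 10(W), 15(W), 18(W), 19(W); every one is W ⇒ L
n=21: can move to 14, which is L ⇒ W
n=22: can move to 20, which is L ⇒ W
n=23: can move to 0, which is L ⇒ W
n=24: moves to 12(W), 21(W), 22(W), 23(W); every one is W ⇒ L
The losing starting values of n are exactly the entries labelled L in this table (6 of them).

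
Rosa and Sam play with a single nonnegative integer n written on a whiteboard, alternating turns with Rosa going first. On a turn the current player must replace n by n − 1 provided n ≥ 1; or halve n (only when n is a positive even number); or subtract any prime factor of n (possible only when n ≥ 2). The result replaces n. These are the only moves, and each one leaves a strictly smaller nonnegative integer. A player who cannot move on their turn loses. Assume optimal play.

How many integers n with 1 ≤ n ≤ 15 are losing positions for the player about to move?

Classify positions by backward induction: terminal positions (no move available) are L. From any other position, the mover wins iff some move reaches an L.
n=0: no move → L
n=1: can move to 0, which is L ⇒ W
n=2: can move to 0, which is L ⇒ W
n=3: can move to 0, which is L ⇒ W
n=4: moves to 2(W), 3(W); every one is W ⇒ L
n=5: can move to 0, which is L ⇒ W
n=6: can move to 4, which is L ⇒ W
n=7: can move to 0, which is L ⇒ W
n=8: can move to 4, which is L ⇒ W
n=9: moves to 6(W), 8(W); every one is W ⇒ L
n=10: can move to 9, which is L ⇒ W
n=11: can move to 0, which is L ⇒ W
n=12: can move to 9, which is L ⇒ W
n=13: can move to 0, which is L ⇒ W
n=14: moves to 7(W), 12(W), 13(W); every one is W ⇒ L
n=15: can move to 14, which is L ⇒ W
L entries with 1 ≤ n ≤ 15 (n=0 is outside the asked range and is not counted): n = 4, 9, 14; that makes 3.

3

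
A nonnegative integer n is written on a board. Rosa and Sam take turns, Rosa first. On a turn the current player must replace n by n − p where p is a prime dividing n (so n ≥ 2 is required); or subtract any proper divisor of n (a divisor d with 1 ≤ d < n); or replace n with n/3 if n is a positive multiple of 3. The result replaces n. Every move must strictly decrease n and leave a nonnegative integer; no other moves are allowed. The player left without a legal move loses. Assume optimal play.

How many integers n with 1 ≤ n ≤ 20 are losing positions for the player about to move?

Work bottom-up. With no move the player to move loses. Otherwise the position is W if at least one move leads to an L position for the opponent, and L if every move leads to a W.
n=0: no move → L
n=1: no move → L
n=2: can move to 0, which is L ⇒ W
n=3: can move to 0, which is L ⇒ W
n=4: moves to 2(W), 3(W); every one is W ⇒ L
n=5: can move to 0, which is L ⇒ W
n=6: can move to 4, which is L ⇒ W
n=7: can move to 0, which is L ⇒ W
n=8: can move to 4, which is L ⇒ W
n=9: moves to 3(W), 6(W), 8(W); every one is W ⇒ L
n=10: can move to 9, which is L ⇒ W
n=11: can move to 0, which is L ⇒ W
n=12: can move to 4, which is L ⇒ W
n=13: can move to 0, which is L ⇒ W
n=14: moves to 7(W), 12(W), 13(W); every one is W ⇒ L
n=15: can move to 14, which is L ⇒ W
n=16: can move to 14, which is L ⇒ W
n=17: can move to 0, which is L ⇒ W
n=18: can move to 9, which is L ⇒ W
n=19: can move to 0, which is L ⇒ W
n=20: moves to 10(W), 15(W), 16(W), 18(W), 19(W); every one is W ⇒ L
L entries with 1 ≤ n ≤ 20 (n=0 is outside the asked range and is not counted): n = 1, 4, 9, 14, 20; that makes 5.

5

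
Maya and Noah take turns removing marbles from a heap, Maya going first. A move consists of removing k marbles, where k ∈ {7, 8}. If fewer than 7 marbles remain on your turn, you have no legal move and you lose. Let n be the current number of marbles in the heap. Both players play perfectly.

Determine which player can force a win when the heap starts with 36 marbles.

Use the standard recursion: the mover loses at a terminal position; elsewhere, the mover wins exactly when some move hands the opponent an L position.
n=0: no move → L
n=1: no move → L
n=2: no move → L
n=3: no move → L
n=4: no move → L
n=5: no move → L
n=6: no move → L
n=7: →0(L), so W
n=8: →1(L), so W
n=9: →2(L), so W
n=10: →3(L), so W
n=11: →4(L), so W
n=12: →5(L), so W
n=13: →6(L), so W
n=14: →6(L), so W
n=15: →8(W), 7(W) — all W, so L
n=16: →9(W), 8(W) — all W, so L
n=17: →10(W), 9(W) — all W, so L
n=18: →11(W), 10(W) — all W, so L
n=19: →12(W), 11(W) — all W, so L
n=20: →13(W), 12(W) — all W, so L
n=21: →14(W), 13(W) — all W, so L
n=22: →15(L), so W
n=23: →16(L), so W
n=24: →17(L), so W
n=25: →18(L), so W
n=26: →19(L), so W
n=27: →20(L), so W
n=28: →21(L), so W
n=29: →21(L), so W
n=30: →23(W), 22(W) — all W, so L
n=31: →24(W), 23(W) — all W, so L
n=32: →25(W), 24(W) — all W, so L
n=33: →26(W), 25(W) — all W, so L
n=34: →27(W), 26(W) — all W, so L
n=35: →28(W), 27(W) — all W, so L
n=36: →29(W), 28(W) — all W, so L
The starting position 36 is L: whatever Maya does, the opponent receives a W position.

Noah wins.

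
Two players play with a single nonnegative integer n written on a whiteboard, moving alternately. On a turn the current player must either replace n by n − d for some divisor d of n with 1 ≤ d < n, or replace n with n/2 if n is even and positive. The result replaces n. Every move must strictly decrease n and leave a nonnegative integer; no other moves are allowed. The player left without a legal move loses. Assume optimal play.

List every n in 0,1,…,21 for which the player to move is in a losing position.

Build the W/L table. Terminal = L. A non-terminal position is W if it has a move to some L; otherwise it is L.
n=0: no move → L
n=1: no move → L
n=2: →1(L), so W
n=3: →2(W) only, which is W, so L
n=4: →3(L), so W
n=5: →4(W) only, which is W, so L
n=6: →3(L), so W
n=7: →6(W) only, which is W, so L
n=8: →7(L), so W
n=9: →6(W), 8(W) — all W, so L
n=10: →5(L), so W
n=11: →10(W) only, which is W, so L
n=12: →9(L), so W
n=13: →12(W) only, which is W, so L
n=14: →7(L), so W
n=15: →10(W), 12(W), 14(W) — all W, so L
n=16: →15(L), so W
n=17: →16(W) only, which is W, so L
n=18: →9(L), so W
n=19: →18(W) only, which is W, so L
n=20: →15(L), so W
n=21: →14(W), 18(W), 20(W) — all W, so L
Reading off the rows marked L gives the requested list; there are 12 such values of n.

0, 1, 3, 5, 7, 9, 11, 13, 15, 17, 19, 21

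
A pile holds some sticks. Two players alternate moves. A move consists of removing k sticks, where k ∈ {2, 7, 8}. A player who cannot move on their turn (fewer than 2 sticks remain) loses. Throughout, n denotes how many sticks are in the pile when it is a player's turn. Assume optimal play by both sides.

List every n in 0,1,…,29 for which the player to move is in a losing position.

Positions with no move are L. A position that does have a move is losing for the player to move precisely when every available move leads to a winning position for the opponent. Fill in the labels:
n=0: no move → L
n=1: no move → L
n=2: reaches L-position 0 → W
n=3: reaches L-position 1 → W
n=4: only reaches 2(W), which is W → L
n=5: only reaches 3(W), which is W → L
n=6: reaches L-position 4 → W
n=7: reaches L-position 5 → W
n=8: reaches L-position 1 → W
n=9: reaches L-position 1 → W
n=10: only reaches 8(W), 3(W), 2(W), all W → L
n=11: reaches L-position 4 → W
n=12: reaches L-position 10 → W
n=13: reaches L-position 5 → W
n=14: only reaches 12(W), 7(W), 6(W), all W → L
n=15: only reaches 13(W), 8(W), 7(W), all W → L
n=16: reaches L-position 14 → W
n=17: reaches L-position 15 → W
n=18: reaches L-position 10 → W
n=19: only reaches 17(W), 12(W), 11(W), all W → L
n=20: only reaches 18(W), 13(W), 12(W), all W → L
n=21: reaches L-position 19 → W
n=22: reaches L-position 20 → W
n=23: reaches L-position 15 → W
n=24: only reaches 22(W), 17(W), 16(W), all W → L
n=25: only reaches 23(W), 18(W), 17(W), all W → L
n=26: reaches L-position 24 → W
n=27: reaches L-position 25 → W
n=28: reaches L-position 20 → W
n=29: only reaches 27(W), 22(W), 21(W), all W → L
Reading off the rows marked L gives the requested list; there are 12 such values of n.

0, 1, 4, 5, 10, 14, 15, 19, 20, 24, 25, 29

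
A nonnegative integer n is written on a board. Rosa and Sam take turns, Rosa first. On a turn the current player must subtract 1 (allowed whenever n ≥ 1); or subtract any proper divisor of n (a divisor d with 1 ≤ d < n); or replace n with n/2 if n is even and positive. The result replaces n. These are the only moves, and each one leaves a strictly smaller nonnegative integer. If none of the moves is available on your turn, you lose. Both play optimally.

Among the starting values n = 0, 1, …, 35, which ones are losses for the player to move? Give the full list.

0, 2, 5, 7, 9, 11, 13, 15, 17, 19, 21, 23, 25, 27, 29, 31, 33, 35

Compute win/loss labels from the base case upward. A position with no move is L. Any other position is W if it can reach an L in one move, else L.
n=0: no move → L
n=1: reaches L-position 0 → W
n=2: only reaches 1(W), which is W → L
n=3: reaches L-position 2 → W
n=4: reaches L-position 2 → W
n=5: only reaches 4(W), which is W → L
n=6: reaches L-position 5 → W
n=7: only reaches 6(W), which is W → L
n=8: reaches L-position 7 → W
n=9: only reaches 6(W), 8(W), all W → L
n=10: reaches L-position 5 → W
n=11: only reaches 10(W), which is W → L
n=12: reaches L-position 9 → W
n=13: only reaches 12(W), which is W → L
n=14: reaches L-position 7 → W
n=15: only reaches 10(W), 12(W), 14(W), all W → L
n=16: reaches L-position 15 → W
n=17: only reaches 16(W), which is W → L
n=18: reaches L-position 9 → W
n=19: only reaches 18(W), which is W → L
n=20: reaches L-position 15 → W
n=21: only reaches 14(W), 18(W), 20(W), all W → L
n=22: reaches L-position 11 → W
n=23: only reaches 22(W), which is W → L
n=24: reaches L-position 21 → W
n=25: only reaches 20(W), 24(W), all W → L
n=26: reaches L-position 13 → W
n=27: only reaches 18(W), 24(W), 26(W), all W → L
n=28: reaches L-position 21 → W
n=29: only reaches 28(W), which is W → L
n=30: reaches L-position 15 → W
n=31: only reaches 30(W), which is W → L
n=32: reaches L-position 31 → W
n=33: only reaches 22(W), 30(W), 32(W), all W → L
n=34: reaches L-position 17 → W
n=35: only reaches 28(W), 30(W), 34(W), all W → L
Reading off the rows marked L gives the requested list; there are 18 such values of n.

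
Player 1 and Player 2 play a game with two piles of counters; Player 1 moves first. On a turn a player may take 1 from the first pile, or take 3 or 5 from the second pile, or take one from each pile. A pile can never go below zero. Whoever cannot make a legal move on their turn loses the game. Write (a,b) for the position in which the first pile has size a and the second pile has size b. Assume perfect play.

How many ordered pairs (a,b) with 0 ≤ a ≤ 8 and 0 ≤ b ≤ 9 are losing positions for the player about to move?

37

Use the standard recursion: the mover loses at a terminal position; elsewhere, the mover wins exactly when some move hands the opponent an L position.
Every move lowers a or b (never raises either), so fill the grid row by row in increasing a, and left to right within a row: each cell's successors are then already labelled.
      b=0  b=1  b=2  b=3  b=4  b=5  b=6  b=7  b=8  b=9
a=0:    L    L    L    W    W    W    W    W    L    L
a=1:    W    W    W    W    L    L    L    W    W    W
a=2:    L    L    L    W    W    W    W    W    L    L
a=3:    W    W    W    W    L    L    L    W    W    W
a=4:    L    L    L    W    W    W    W    W    L    L
a=5:    W    W    W    W    L    L    L    W    W    W
a=6:    L    L    L    W    W    W    W    W    L    L
a=7:    W    W    W    W    L    L    L    W    W    W
a=8:    L    L    L    W    W    W    W    W    L    L
Cells with no legal move (terminal, hence L): (0,0), (0,1), (0,2).
The remaining L cells, each justified by listing all of its moves:
(0,8): moves to (0,5)(W), (0,3)(W); every one is W ⇒ L
(0,9): moves to (0,6)(W), (0,4)(W); every one is W ⇒ L
(1,4): moves to (0,4)(W), (1,1)(W), (0,3)(W); every one is W ⇒ L
(1,5): moves to (0,5)(W), (1,2)(W), (1,0)(W), (0,4)(W); every one is W ⇒ L
(1,6): moves to (0,6)(W), (1,3)(W), (1,1)(W), (0,5)(W); every one is W ⇒ L
(2,0): the only move is to (1,0)(W), a W ⇒ L
(2,1): moves to (1,1)(W), (1,0)(W); every one is W ⇒ L
(2,2): moves to (1,2)(W), (1,1)(W); every one is W ⇒ L
(2,8): moves to (1,8)(W), (2,5)(W), (2,3)(W), (1,7)(W); every one is W ⇒ L
(2,9): moves to (1,9)(W), (2,6)(W), (2,4)(W), (1,8)(W); every one is W ⇒ L
(3,4): moves to (2,4)(W), (3,1)(W), (2,3)(W); every one is W ⇒ L
(3,5): moves to (2,5)(W), (3,2)(W), (3,0)(W), (2,4)(W); every one is W ⇒ L
(3,6): moves to (2,6)(W), (3,3)(W), (3,1)(W), (2,5)(W); every one is W ⇒ L
(4,0): the only move is to (3,0)(W), a W ⇒ L
(4,1): moves to (3,1)(W), (3,0)(W); every one is W ⇒ L
(4,2): moves to (3,2)(W), (3,1)(W); every one is W ⇒ L
(4,8): moves to (3,8)(W), (4,5)(W), (4,3)(W), (3,7)(W); every one is W ⇒ L
(4,9): moves to (3,9)(W), (4,6)(W), (4,4)(W), (3,8)(W); every one is W ⇒ L
(5,4): moves to (4,4)(W), (5,1)(W), (4,3)(W); every one is W ⇒ L
(5,5): moves to (4,5)(W), (5,2)(W), (5,0)(W), (4,4)(W); every one is W ⇒ L
(5,6): moves to (4,6)(W), (5,3)(W), (5,1)(W), (4,5)(W); every one is W ⇒ L
(6,0): the only move is to (5,0)(W), a W ⇒ L
(6,1): moves to (5,1)(W), (5,0)(W); every one is W ⇒ L
(6,2): moves to (5,2)(W), (5,1)(W); every one is W ⇒ L
(6,8): moves to (5,8)(W), (6,5)(W), (6,3)(W), (5,7)(W); every one is W ⇒ L
(6,9): moves to (5,9)(W), (6,6)(W), (6,4)(W), (5,8)(W); every one is W ⇒ L
(7,4): moves to (6,4)(W), (7,1)(W), (6,3)(W); every one is W ⇒ L
(7,5): moves to (6,5)(W), (7,2)(W), (7,0)(W), (6,4)(W); every one is W ⇒ L
(7,6): moves to (6,6)(W), (7,3)(W), (7,1)(W), (6,5)(W); every one is W ⇒ L
(8,0): the only move is to (7,0)(W), a W ⇒ L
(8,1): moves to (7,1)(W), (7,0)(W); every one is W ⇒ L
(8,2): moves to (7,2)(W), (7,1)(W); every one is W ⇒ L
(8,8): moves to (7,8)(W), (8,5)(W), (8,3)(W), (7,7)(W); every one is W ⇒ L
(8,9): moves to (7,9)(W), (8,6)(W), (8,4)(W), (7,8)(W); every one is W ⇒ L
Every other cell has at least one move into one of the L cells above, so it is W.
L cells per row: a=0: 5, a=1: 3, a=2: 5, a=3: 3, a=4: 5, a=5: 3, a=6: 5, a=7: 3, a=8: 5; total 37.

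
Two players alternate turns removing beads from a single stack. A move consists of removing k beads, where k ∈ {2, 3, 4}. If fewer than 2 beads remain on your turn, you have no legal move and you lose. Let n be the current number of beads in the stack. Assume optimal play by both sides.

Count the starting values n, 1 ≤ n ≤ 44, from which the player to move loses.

15

Positions with no move are L. A position that does have a move is losing for the player to move precisely when every available move leads to a winning position for the opponent. Fill in the labels:
n=0: no move → L
n=1: no move → L
n=2: →0(L), so W
n=3: →1(L), so W
n=4: →1(L), so W
n=5: →1(L), so W
n=6: →4(W), 3(W), 2(W) — all W, so L
n=7: →5(W), 4(W), 3(W) — all W, so L
n=8: →6(L), so W
n=9: →7(L), so W
n=10: →7(L), so W
n=11: →7(L), so W
n=12: →10(W), 9(W), 8(W) — all W, so L
n=13: →11(W), 10(W), 9(W) — all W, so L
n=14: →12(L), so W
n=15: →13(L), so W
n=16: →13(L), so W
n=17: →13(L), so W
n=18: →16(W), 15(W), 14(W) — all W, so L
n=19: →17(W), 16(W), 15(W) — all W, so L
n=20: →18(L), so W
n=21: →19(L), so W
n=22: →19(L), so W
n=23: →19(L), so W
n=24: →22(W), 21(W), 20(W) — all W, so L
n=25: →23(W), 22(W), 21(W) — all W, so L
n=26: →24(L), so W
n=27: →25(L), so W
n=28: →25(L), so W
n=29: →25(L), so W
n=30: →28(W), 27(W), 26(W) — all W, so L
n=31: →29(W), 28(W), 27(W) — all W, so L
n=32: →30(L), so W
n=33: →31(L), so W
n=34: →31(L), so W
n=35: →31(L), so W
n=36: →34(W), 33(W), 32(W) — all W, so L
n=37: →35(W), 34(W), 33(W) — all W, so L
n=38: →36(L), so W
n=39: →37(L), so W
n=40: →37(L), so W
n=41: →37(L), so W
n=42: →40(W), 39(W), 38(W) — all W, so L
n=43: →41(W), 40(W), 39(W) — all W, so L
n=44: →42(L), so W
L entries with 1 ≤ n ≤ 44 (n=0 is outside the asked range and is not counted): n = 1, 6, 7, 12, 13, 18, 19, 24, 25, 30, 31, 36, 37, 42, 43; that makes 15.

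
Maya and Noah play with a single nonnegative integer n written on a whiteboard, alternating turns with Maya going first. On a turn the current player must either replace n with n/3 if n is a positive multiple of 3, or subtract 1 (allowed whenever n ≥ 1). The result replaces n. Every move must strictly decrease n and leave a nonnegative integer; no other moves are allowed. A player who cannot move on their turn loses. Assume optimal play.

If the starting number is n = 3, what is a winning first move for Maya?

Use the standard recursion: the mover loses at a terminal position; elsewhere, the mover wins exactly when some move hands the opponent an L position.
n=0: no move → L
n=1: →0(L), so W
n=2: →1(W) only, which is W, so L
n=3: →2(L), so W
From 3, the L positions reachable in one move are: 2.

Move to 2.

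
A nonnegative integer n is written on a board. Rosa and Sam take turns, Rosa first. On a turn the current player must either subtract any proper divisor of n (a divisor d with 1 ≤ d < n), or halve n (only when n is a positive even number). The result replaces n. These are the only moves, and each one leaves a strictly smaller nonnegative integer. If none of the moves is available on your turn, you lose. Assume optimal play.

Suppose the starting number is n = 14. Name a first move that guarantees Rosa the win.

Work bottom-up. With no move the player to move loses. Otherwise the position is W if at least one move leads to an L position for the opponent, and L if every move leads to a W.
n=0: no move → L
n=1: no move → L
n=2: →1(L), so W
n=3: →2(W) only, which is W, so L
n=4: →3(L), so W
n=5: →4(W) only, which is W, so L
n=6: →3(L), so W
n=7: →6(W) only, which is W, so L
n=8: →7(L), so W
n=9: →6(W), 8(W) — all W, so L
n=10: →5(L), so W
n=11: →10(W) only, which is W, so L
n=12: →9(L), so W
n=13: →12(W) only, which is W, so L
n=14: →7(L), so W
From 14, the L positions reachable in one move are: 7, 13. Any move reaching one of these is winning.

Move to 7.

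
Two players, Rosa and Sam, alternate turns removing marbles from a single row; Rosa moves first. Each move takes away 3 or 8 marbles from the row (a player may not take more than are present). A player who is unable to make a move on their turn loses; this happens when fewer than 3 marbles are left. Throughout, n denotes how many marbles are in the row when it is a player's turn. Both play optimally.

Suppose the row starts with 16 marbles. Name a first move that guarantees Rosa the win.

Remove 3, leaving 13.

Positions with no move are L. A position that does have a move is losing for the player to move precisely when every available move leads to a winning position for the opponent. Fill in the labels:
n=0: no move → L
n=1: no move → L
n=2: no move → L
n=3: can move to 0, which is L ⇒ W
n=4: can move to 1, which is L ⇒ W
n=5: can move to 2, which is L ⇒ W
n=6: the only move is to 3(W), a W ⇒ L
n=7: the only move is to 4(W), a W ⇒ L
n=8: can move to 0, which is L ⇒ W
n=9: can move to 6, which is L ⇒ W
n=10: can move to 7, which is L ⇒ W
n=11: moves to 8(W), 3(W); every one is W ⇒ L
n=12: moves to 9(W), 4(W); every one is W ⇒ L
n=13: moves to 10(W), 5(W); every one is W ⇒ L
n=14: can move to 11, which is L ⇒ W
n=15: can move to 12, which is L ⇒ W
n=16: can move to 13, which is L ⇒ W
From 16, the L positions reachable in one move are: 13.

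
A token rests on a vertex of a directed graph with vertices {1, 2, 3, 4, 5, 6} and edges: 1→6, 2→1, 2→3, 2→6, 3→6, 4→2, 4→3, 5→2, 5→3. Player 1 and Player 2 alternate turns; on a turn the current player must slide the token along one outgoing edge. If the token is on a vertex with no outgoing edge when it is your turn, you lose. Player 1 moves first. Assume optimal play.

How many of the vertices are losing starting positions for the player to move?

Positions with no move are L. A position that does have a move is losing for the player to move precisely when every available move leads to a winning position for the opponent. Fill in the labels:
Every edge goes from a vertex to one that appears earlier in the order 6, 1, 3, 2, 5, 4, so processing vertices in that order labels each vertex after all of its successors.
6: no outgoing edge → L
1: →6(L), so W
3: →6(L), so W
2: →6(L), so W
5: →2(W), 3(W) — all W, so L
4: →2(W), 3(W) — all W, so L
The L vertices are 4, 5, 6; that is 3 in all.

3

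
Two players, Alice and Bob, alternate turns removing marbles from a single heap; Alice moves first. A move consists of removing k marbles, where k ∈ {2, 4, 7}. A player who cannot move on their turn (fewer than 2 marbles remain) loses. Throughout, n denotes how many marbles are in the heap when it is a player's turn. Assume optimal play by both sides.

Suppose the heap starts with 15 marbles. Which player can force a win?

Compute win/loss labels from the base case upward. A position with no move is L. Any other position is W if it can reach an L in one move, else L.
n=0: no move → L
n=1: no move → L
n=2: W (go to 0, an L position)
n=3: W (go to 1, an L position)
n=4: W (go to 0, an L position)
n=5: W (go to 1, an L position)
n=6: L (options 4(W), 2(W) are all W)
n=7: W (go to 0, an L position)
n=8: W (go to 6, an L position)
n=9: L (options 7(W), 5(W), 2(W) are all W)
n=10: W (go to 6, an L position)
n=11: W (go to 9, an L position)
n=12: L (options 10(W), 8(W), 5(W) are all W)
n=13: W (go to 9, an L position)
n=14: W (go to 12, an L position)
n=15: L (options 13(W), 11(W), 8(W) are all W)
The starting position 15 is L: whatever Alice does, the opponent receives a W position.

Bob wins.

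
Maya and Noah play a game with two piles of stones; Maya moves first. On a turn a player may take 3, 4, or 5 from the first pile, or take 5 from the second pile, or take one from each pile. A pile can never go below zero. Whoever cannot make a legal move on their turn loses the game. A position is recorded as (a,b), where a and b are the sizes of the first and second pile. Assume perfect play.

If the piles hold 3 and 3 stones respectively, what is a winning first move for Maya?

Build the W/L table. Terminal = L. A non-terminal position is W if it has a move to some L; otherwise it is L.
No move ever increases a pile, so every position that can arise here has a ≤ 3 and b ≤ 3; it is enough to label the cells with 0 ≤ a ≤ 3 and 0 ≤ b ≤ 3.
Every move lowers a or b (never raises either), so fill the grid row by row in increasing a, and left to right within a row: each cell's successors are then already labelled.
      b=0  b=1  b=2  b=3
a=0:    L    L    L    L
a=1:    L    W    W    W
a=2:    L    W    L    L
a=3:    W    W    W    W
Cells with no legal move (terminal, hence L): (0,0), (0,1), (0,2), (0,3), (1,0), (2,0).
The remaining L cells, each justified by listing all of its moves:
(2,2): L (sole option (1,1)(W) is W)
(2,3): L (sole option (1,2)(W) is W)
Every other cell has at least one move into one of the L cells above, so it is W.
From (3,3), the L positions reachable in one move are: (0,3), (2,2). Any move reaching one of these is winning.

Move to (0,3).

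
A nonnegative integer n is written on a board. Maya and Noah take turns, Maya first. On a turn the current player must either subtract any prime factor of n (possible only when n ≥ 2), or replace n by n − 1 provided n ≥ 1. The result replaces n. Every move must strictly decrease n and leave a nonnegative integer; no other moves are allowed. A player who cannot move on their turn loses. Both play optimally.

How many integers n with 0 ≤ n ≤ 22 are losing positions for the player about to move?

Work bottom-up. With no move the player to move loses. Otherwise the position is W if at least one move leads to an L position for the opponent, and L if every move leads to a W.
n=0: no move → L
n=1: →0(L), so W
n=2: →0(L), so W
n=3: →0(L), so W
n=4: →2(W), 3(W) — all W, so L
n=5: →0(L), so W
n=6: →4(L), so W
n=7: →0(L), so W
n=8: →6(W), 7(W) — all W, so L
n=9: →8(L), so W
n=10: →8(L), so W
n=11: →0(L), so W
n=12: →9(W), 10(W), 11(W) — all W, so L
n=13: →0(L), so W
n=14: →12(L), so W
n=15: →12(L), so W
n=16: →14(W), 15(W) — all W, so L
n=17: →0(L), so W
n=18: →16(L), so W
n=19: →0(L), so W
n=20: →15(W), 18(W), 19(W) — all W, so L
n=21: →20(L), so W
n=22: →20(L), so W
L entries with 0 ≤ n ≤ 22: n = 0, 4, 8, 12, 16, 20; that makes 6.

6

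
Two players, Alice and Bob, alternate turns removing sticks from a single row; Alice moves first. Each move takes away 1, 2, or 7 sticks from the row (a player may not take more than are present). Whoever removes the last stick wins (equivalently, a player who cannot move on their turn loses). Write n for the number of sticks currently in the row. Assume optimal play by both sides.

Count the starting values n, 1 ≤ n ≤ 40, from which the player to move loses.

Classify positions by backward induction: terminal positions (no move available) are L. From any other position, the mover wins iff some move reaches an L.
n=0: no move → L
n=1: W (go to 0, an L position)
n=2: W (go to 0, an L position)
n=3: L (options 2(W), 1(W) are all W)
n=4: W (go to 3, an L position)
n=5: W (go to 3, an L position)
n=6: L (options 5(W), 4(W) are all W)
n=7: W (go to 6, an L position)
n=8: W (go to 6, an L position)
n=9: L (options 8(W), 7(W), 2(W) are all W)
n=10: W (go to 9, an L position)
n=11: W (go to 9, an L position)
n=12: L (options 11(W), 10(W), 5(W) are all W)
n=13: W (go to 12, an L position)
n=14: W (go to 12, an L position)
n=15: L (options 14(W), 13(W), 8(W) are all W)
n=16: W (go to 15, an L position)
n=17: W (go to 15, an L position)
n=18: L (options 17(W), 16(W), 11(W) are all W)
n=19: W (go to 18, an L position)
n=20: W (go to 18, an L position)
n=21: L (options 20(W), 19(W), 14(W) are all W)
n=22: W (go to 21, an L position)
n=23: W (go to 21, an L position)
n=24: L (options 23(W), 22(W), 17(W) are all W)
n=25: W (go to 24, an L position)
n=26: W (go to 24, an L position)
n=27: L (options 26(W), 25(W), 20(W) are all W)
n=28: W (go to 27, an L position)
n=29: W (go to 27, an L position)
n=30: L (options 29(W), 28(W), 23(W) are all W)
n=31: W (go to 30, an L position)
n=32: W (go to 30, an L position)
n=33: L (options 32(W), 31(W), 26(W) are all W)
n=34: W (go to 33, an L position)
n=35: W (go to 33, an L position)
n=36: L (options 35(W), 34(W), 29(W) are all W)
n=37: W (go to 36, an L position)
n=38: W (go to 36, an L position)
n=39: L (options 38(W), 37(W), 32(W) are all W)
n=40: W (go to 39, an L position)
L entries with 1 ≤ n ≤ 40 (n=0 is outside the asked range and is not counted): n = 3, 6, 9, 12, 15, 18, 21, 24, 27, 30, 33, 36, 39; that makes 13.

13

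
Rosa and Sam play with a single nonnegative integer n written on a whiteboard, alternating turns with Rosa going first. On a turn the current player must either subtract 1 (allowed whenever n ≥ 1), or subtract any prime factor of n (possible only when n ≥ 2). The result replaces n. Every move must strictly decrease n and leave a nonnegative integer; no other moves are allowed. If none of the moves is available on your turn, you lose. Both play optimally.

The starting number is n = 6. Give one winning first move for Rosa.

Move to 4.

Classify positions by backward induction: terminal positions (no move available) are L. From any other position, the mover wins iff some move reaches an L.
n=0: no move → L
n=1: W (go to 0, an L position)
n=2: W (go to 0, an L position)
n=3: W (go to 0, an L position)
n=4: L (options 2(W), 3(W) are all W)
n=5: W (go to 0, an L position)
n=6: W (go to 4, an L position)
From 6, the L positions reachable in one move are: 4.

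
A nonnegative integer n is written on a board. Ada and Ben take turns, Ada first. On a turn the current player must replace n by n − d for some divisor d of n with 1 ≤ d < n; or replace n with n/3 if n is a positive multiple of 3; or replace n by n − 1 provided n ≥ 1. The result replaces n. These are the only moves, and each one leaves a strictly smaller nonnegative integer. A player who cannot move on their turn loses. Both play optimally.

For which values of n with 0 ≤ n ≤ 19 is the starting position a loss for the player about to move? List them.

Build the W/L table. Terminal = L. A non-terminal position is W if it has a move to some L; otherwise it is L.
n=0: no move → L
n=1: W (go to 0, an L position)
n=2: L (sole option 1(W) is W)
n=3: W (go to 2, an L position)
n=4: W (go to 2, an L position)
n=5: L (sole option 4(W) is W)
n=6: W (go to 2, an L position)
n=7: L (sole option 6(W) is W)
n=8: W (go to 7, an L position)
n=9: L (options 3(W), 6(W), 8(W) are all W)
n=10: W (go to 5, an L position)
n=11: L (sole option 10(W) is W)
n=12: W (go to 9, an L position)
n=13: L (sole option 12(W) is W)
n=14: W (go to 7, an L position)
n=15: W (go to 5, an L position)
n=16: L (options 8(W), 12(W), 14(W), 15(W) are all W)
n=17: W (go to 16, an L position)
n=18: W (go to 9, an L position)
n=19: L (sole option 18(W) is W)
The losing starting values of n are exactly the entries labelled L in this table (9 of them).

0, 2, 5, 7, 9, 11, 13, 16, 19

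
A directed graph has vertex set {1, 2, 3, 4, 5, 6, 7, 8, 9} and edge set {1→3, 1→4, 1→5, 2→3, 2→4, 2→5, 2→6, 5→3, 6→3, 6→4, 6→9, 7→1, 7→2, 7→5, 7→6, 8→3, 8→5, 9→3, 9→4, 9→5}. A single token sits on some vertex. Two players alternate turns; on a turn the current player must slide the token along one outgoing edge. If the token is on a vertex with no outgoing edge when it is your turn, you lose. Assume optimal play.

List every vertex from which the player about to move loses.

3, 4, 7

Positions with no move are L. A position that does have a move is losing for the player to move precisely when every available move leads to a winning position for the opponent. Fill in the labels:
Every edge goes from a vertex to one that appears earlier in the order 4, 3, 5, 8, 9, 6, 2, 1, 7, so processing vertices in that order labels each vertex after all of its successors.
4: no outgoing edge → L
3: no outgoing edge → L
5: can move to 3, which is L ⇒ W
8: can move to 3, which is L ⇒ W
9: can move to 3, which is L ⇒ W
6: can move to 3, which is L ⇒ W
2: can move to 3, which is L ⇒ W
1: can move to 3, which is L ⇒ W
7: moves to 1(W), 2(W), 6(W), 5(W); every one is W ⇒ L
The losing starting vertices are exactly the entries labelled L in this table (3 of them).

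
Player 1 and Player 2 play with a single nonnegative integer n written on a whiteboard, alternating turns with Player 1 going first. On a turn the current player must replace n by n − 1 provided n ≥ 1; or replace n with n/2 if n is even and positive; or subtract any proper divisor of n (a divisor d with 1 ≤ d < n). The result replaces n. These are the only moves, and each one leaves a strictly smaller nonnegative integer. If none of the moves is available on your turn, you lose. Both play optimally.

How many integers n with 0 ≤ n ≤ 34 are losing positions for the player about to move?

Positions with no move are L. A position that does have a move is losing for the player to move precisely when every available move leads to a winning position for the opponent. Fill in the labels:
n=0: no move → L
n=1: can move to 0, which is L ⇒ W
n=2: the only move is to 1(W), a W ⇒ L
n=3: can move to 2, which is L ⇒ W
n=4: can move to 2, which is L ⇒ W
n=5: the only move is to 4(W), a W ⇒ L
n=6: can move to 5, which is L ⇒ W
n=7: the only move is to 6(W), a W ⇒ L
n=8: can move to 7, which is L ⇒ W
n=9: moves to 6(W), 8(W); every one is W ⇒ L
n=10: can move to 5, which is L ⇒ W
n=11: the only move is to 10(W), a W ⇒ L
n=12: can move to 9, which is L ⇒ W
n=13: the only move is to 12(W), a W ⇒ L
n=14: can move to 7, which is L ⇒ W
n=15: moves to 10(W), 12(W), 14(W); every one is W ⇒ L
n=16: can move to 15, which is L ⇒ W
n=17: the only move is to 16(W), a W ⇒ L
n=18: can move to 9, which is L ⇒ W
n=19: the only move is to 18(W), a W ⇒ L
n=20: can move to 15, which is L ⇒ W
n=21: moves to 14(W), 18(W), 20(W); every one is W ⇒ L
n=22: can move to 11, which is L ⇒ W
n=23: the only move is to 22(W), a W ⇒ L
n=24: can move to 21, which is L ⇒ W
n=25: moves to 20(W), 24(W); every one is W ⇒ L
n=26: can move to 13, which is L ⇒ W
n=27: moves to 18(W), 24(W), 26(W); every one is W ⇒ L
n=28: can move to 21, which is L ⇒ W
n=29: the only move is to 28(W), a W ⇒ L
n=30: can move to 15, which is L ⇒ W
n=31: the only move is to 30(W), a W ⇒ L
n=32: can move to 31, which is L ⇒ W
n=33: moves to 22(W), 30(W), 32(W); every one is W ⇒ L
n=34: can move to 17, which is L ⇒ W
L entries with 0 ≤ n ≤ 34: n = 0, 2, 5, 7, 9, 11, 13, 15, 17, 19, 21, 23, 25, 27, 29, 31, 33; that makes 17.

17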